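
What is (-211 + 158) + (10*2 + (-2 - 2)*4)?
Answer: -49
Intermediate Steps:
(-211 + 158) + (10*2 + (-2 - 2)*4) = -53 + (20 - 4*4) = -53 + (20 - 16) = -53 + 4 = -49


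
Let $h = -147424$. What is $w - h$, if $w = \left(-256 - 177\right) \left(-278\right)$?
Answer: $267798$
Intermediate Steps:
$w = 120374$ ($w = \left(-433\right) \left(-278\right) = 120374$)
$w - h = 120374 - -147424 = 120374 + 147424 = 267798$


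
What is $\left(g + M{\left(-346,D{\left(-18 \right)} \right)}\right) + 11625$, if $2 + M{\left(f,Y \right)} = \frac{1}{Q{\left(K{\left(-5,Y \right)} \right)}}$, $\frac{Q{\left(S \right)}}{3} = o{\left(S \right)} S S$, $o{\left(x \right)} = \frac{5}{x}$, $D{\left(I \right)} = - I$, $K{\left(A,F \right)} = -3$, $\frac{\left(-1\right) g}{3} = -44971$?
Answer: $\frac{6594119}{45} \approx 1.4654 \cdot 10^{5}$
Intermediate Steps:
$g = 134913$ ($g = \left(-3\right) \left(-44971\right) = 134913$)
$Q{\left(S \right)} = 15 S$ ($Q{\left(S \right)} = 3 \frac{5}{S} S S = 3 \cdot 5 S = 15 S$)
$M{\left(f,Y \right)} = - \frac{91}{45}$ ($M{\left(f,Y \right)} = -2 + \frac{1}{15 \left(-3\right)} = -2 + \frac{1}{-45} = -2 - \frac{1}{45} = - \frac{91}{45}$)
$\left(g + M{\left(-346,D{\left(-18 \right)} \right)}\right) + 11625 = \left(134913 - \frac{91}{45}\right) + 11625 = \frac{6070994}{45} + 11625 = \frac{6594119}{45}$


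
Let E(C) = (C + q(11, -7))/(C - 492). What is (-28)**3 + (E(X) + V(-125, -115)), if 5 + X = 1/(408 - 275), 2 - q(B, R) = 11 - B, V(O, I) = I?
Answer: -729314151/33050 ≈ -22067.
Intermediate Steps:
q(B, R) = -9 + B (q(B, R) = 2 - (11 - B) = 2 + (-11 + B) = -9 + B)
X = -664/133 (X = -5 + 1/(408 - 275) = -5 + 1/133 = -664/133 ≈ -4.9925)
E(C) = (2 + C)/(-492 + C) (E(C) = (C + (-9 + 11))/(C - 492) = (C + 2)/(-492 + C) = (2 + C)/(-492 + C))
(-28)**3 + (E(X) + V(-125, -115)) = (-28)**3 + ((2 - 664/133)/(-492 - 664/133) - 115) = -21952 + (-398/133/(-66100/133) - 115) = -21952 + (-133/66100*(-398/133) - 115) = -21952 + (199/33050 - 115) = -21952 - 3800551/33050 = -729314151/33050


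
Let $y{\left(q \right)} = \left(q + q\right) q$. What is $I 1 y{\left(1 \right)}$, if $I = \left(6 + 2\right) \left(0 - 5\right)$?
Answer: $-80$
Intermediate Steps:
$y{\left(q \right)} = 2 q^{2}$ ($y{\left(q \right)} = 2 q q = 2 q^{2}$)
$I = -40$ ($I = 8 \left(-5\right) = -40$)
$I 1 y{\left(1 \right)} = \left(-40\right) 1 \cdot 2 \cdot 1^{2} = - 40 \cdot 2 \cdot 1 = \left(-40\right) 2 = -80$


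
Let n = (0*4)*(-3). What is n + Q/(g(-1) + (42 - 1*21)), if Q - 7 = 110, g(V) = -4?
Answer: 117/17 ≈ 6.8824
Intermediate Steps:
Q = 117 (Q = 7 + 110 = 117)
n = 0 (n = 0*(-3) = 0)
n + Q/(g(-1) + (42 - 1*21)) = 0 + 117/(-4 + (42 - 1*21)) = 0 + 117/(-4 + (42 - 21)) = 0 + 117/(-4 + 21) = 0 + 117/17 = 117/17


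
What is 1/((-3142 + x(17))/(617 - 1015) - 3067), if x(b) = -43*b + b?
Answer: -199/608405 ≈ -0.00032708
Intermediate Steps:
x(b) = -42*b
1/((-3142 + x(17))/(617 - 1015) - 3067) = 1/((-3142 - 42*17)/(617 - 1015) - 3067) = 1/((-3142 - 714)/(-398) - 3067) = 1/(-3856*(-1/398) - 3067) = 1/(1928/199 - 3067) = 1/(-608405/199) = -199/608405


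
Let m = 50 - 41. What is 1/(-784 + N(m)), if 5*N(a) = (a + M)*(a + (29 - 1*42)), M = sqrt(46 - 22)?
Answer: -4945/3912388 + 5*sqrt(6)/1956194 ≈ -0.0012577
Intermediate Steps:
m = 9
M = 2*sqrt(6) (M = sqrt(24) = 2*sqrt(6) ≈ 4.8990)
N(a) = (-13 + a)*(a + 2*sqrt(6))/5 (N(a) = ((a + 2*sqrt(6))*(a + (29 - 1*42)))/5 = ((a + 2*sqrt(6))*(a + (29 - 42)))/5 = ((a + 2*sqrt(6))*(a - 13))/5 = ((a + 2*sqrt(6))*(-13 + a))/5 = ((-13 + a)*(a + 2*sqrt(6)))/5 = (-13 + a)*(a + 2*sqrt(6))/5)
1/(-784 + N(m)) = 1/(-784 + (-26*sqrt(6)/5 - 13/5*9 + (1/5)*9**2 + (2/5)*9*sqrt(6))) = 1/(-784 + (-26*sqrt(6)/5 - 117/5 + (1/5)*81 + 18*sqrt(6)/5)) = 1/(-784 + (-26*sqrt(6)/5 - 117/5 + 81/5 + 18*sqrt(6)/5)) = 1/(-784 + (-36/5 - 8*sqrt(6)/5)) = 1/(-3956/5 - 8*sqrt(6)/5)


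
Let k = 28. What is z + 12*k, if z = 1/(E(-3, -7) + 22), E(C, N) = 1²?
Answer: 7729/23 ≈ 336.04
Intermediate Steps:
E(C, N) = 1
z = 1/23 (z = 1/(1 + 22) = 1/23 ≈ 0.043478)
z + 12*k = 1/23 + 12*28 = 1/23 + 336 = 7729/23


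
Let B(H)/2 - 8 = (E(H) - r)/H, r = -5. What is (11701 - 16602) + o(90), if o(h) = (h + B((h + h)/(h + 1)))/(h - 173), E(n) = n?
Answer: -7324129/1494 ≈ -4902.4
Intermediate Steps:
B(H) = 16 + 2*(5 + H)/H (B(H) = 16 + 2*((H - 1*(-5))/H) = 16 + 2*((H + 5)/H) = 16 + 2*((5 + H)/H) = 16 + 2*(5 + H)/H)
o(h) = (18 + h + 5*(1 + h)/h)/(-173 + h) (o(h) = (h + (18 + 10/(((h + h)/(h + 1)))))/(h - 173) = (h + (18 + 10/(((2*h)/(1 + h)))))/(-173 + h) = (h + (18 + 10/((2*h/(1 + h)))))/(-173 + h) = (h + (18 + 10*((1 + h)/(2*h))))/(-173 + h) = (h + (18 + 5*(1 + h)/h))/(-173 + h) = (18 + h + 5*(1 + h)/h)/(-173 + h))
(11701 - 16602) + o(90) = (11701 - 16602) + (5 + 90² + 23*90)/(90*(-173 + 90)) = -4901 + (1/90)*(5 + 8100 + 2070)/(-83) = -4901 + (1/90)*(-1/83)*10175 = -4901 - 2035/1494 = -7324129/1494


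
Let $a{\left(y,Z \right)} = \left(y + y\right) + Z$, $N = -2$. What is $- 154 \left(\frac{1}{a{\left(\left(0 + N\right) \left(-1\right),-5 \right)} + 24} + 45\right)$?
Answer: $- \frac{159544}{23} \approx -6936.7$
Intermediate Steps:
$a{\left(y,Z \right)} = Z + 2 y$ ($a{\left(y,Z \right)} = 2 y + Z = Z + 2 y$)
$- 154 \left(\frac{1}{a{\left(\left(0 + N\right) \left(-1\right),-5 \right)} + 24} + 45\right) = - 154 \left(\frac{1}{\left(-5 + 2 \left(0 - 2\right) \left(-1\right)\right) + 24} + 45\right) = - 154 \left(\frac{1}{\left(-5 + 2 \left(\left(-2\right) \left(-1\right)\right)\right) + 24} + 45\right) = - 154 \left(\frac{1}{\left(-5 + 2 \cdot 2\right) + 24} + 45\right) = - 154 \left(\frac{1}{\left(-5 + 4\right) + 24} + 45\right) = - 154 \left(\frac{1}{-1 + 24} + 45\right) = - 154 \left(\frac{1}{23} + 45\right) = \left(-154\right) \frac{1036}{23} = - \frac{159544}{23}$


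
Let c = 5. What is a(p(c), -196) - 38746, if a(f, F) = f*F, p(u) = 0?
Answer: -38746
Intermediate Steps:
a(f, F) = F*f
a(p(c), -196) - 38746 = -196*0 - 38746 = 0 - 38746 = -38746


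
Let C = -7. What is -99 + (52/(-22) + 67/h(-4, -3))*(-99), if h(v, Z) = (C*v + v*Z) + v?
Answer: -197/4 ≈ -49.250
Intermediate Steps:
h(v, Z) = -6*v + Z*v (h(v, Z) = (-7*v + v*Z) + v = (-7*v + Z*v) + v = -6*v + Z*v)
-99 + (52/(-22) + 67/h(-4, -3))*(-99) = -99 + (52/(-22) + 67/((-4*(-6 - 3))))*(-99) = -99 + (52*(-1/22) + 67/((-4*(-9))))*(-99) = -99 + (-26/11 + 67/36)*(-99) = -99 - 199/396*(-99) = -99 + 199/4 = -197/4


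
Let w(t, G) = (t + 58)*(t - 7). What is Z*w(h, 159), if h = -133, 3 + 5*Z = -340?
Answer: -720300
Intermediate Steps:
Z = -343/5 (Z = -3/5 + (1/5)*(-340) = -3/5 - 68 = -343/5 ≈ -68.600)
w(t, G) = (-7 + t)*(58 + t) (w(t, G) = (58 + t)*(-7 + t) = (-7 + t)*(58 + t))
Z*w(h, 159) = -343*(-406 + (-133)**2 + 51*(-133))/5 = -343*(-406 + 17689 - 6783)/5 = -343/5*10500 = -720300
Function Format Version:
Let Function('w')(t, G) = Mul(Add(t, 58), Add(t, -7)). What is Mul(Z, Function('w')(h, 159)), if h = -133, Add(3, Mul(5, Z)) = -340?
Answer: -720300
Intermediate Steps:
Z = Rational(-343, 5) (Z = Add(Rational(-3, 5), Mul(Rational(1, 5), -340)) = Add(Rational(-3, 5), -68) = Rational(-343, 5) ≈ -68.600)
Function('w')(t, G) = Mul(Add(-7, t), Add(58, t)) (Function('w')(t, G) = Mul(Add(58, t), Add(-7, t)) = Mul(Add(-7, t), Add(58, t)))
Mul(Z, Function('w')(h, 159)) = Mul(Rational(-343, 5), Add(-406, Pow(-133, 2), Mul(51, -133))) = Mul(Rational(-343, 5), Add(-406, 17689, -6783)) = Mul(Rational(-343, 5), 10500) = -720300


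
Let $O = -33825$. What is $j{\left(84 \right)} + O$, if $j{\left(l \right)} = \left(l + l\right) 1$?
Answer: $-33657$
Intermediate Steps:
$j{\left(l \right)} = 2 l$ ($j{\left(l \right)} = 2 l 1 = 2 l$)
$j{\left(84 \right)} + O = 2 \cdot 84 - 33825 = 168 - 33825 = -33657$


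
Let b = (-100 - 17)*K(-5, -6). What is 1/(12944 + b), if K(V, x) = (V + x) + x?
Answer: 1/14933 ≈ 6.6966e-5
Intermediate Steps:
K(V, x) = V + 2*x
b = 1989 (b = (-100 - 17)*(-5 + 2*(-6)) = -117*(-5 - 12) = -117*(-17) = 1989)
1/(12944 + b) = 1/(12944 + 1989) = 1/14933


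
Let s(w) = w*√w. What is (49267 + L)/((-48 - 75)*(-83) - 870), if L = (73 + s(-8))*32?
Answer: 17201/3113 - 512*I*√2/9339 ≈ 5.5255 - 0.077533*I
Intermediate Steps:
s(w) = w^(3/2)
L = 2336 - 512*I*√2 (L = (73 + (-8)^(3/2))*32 = (73 - 16*I*√2)*32 = 2336 - 512*I*√2 ≈ 2336.0 - 724.08*I)
(49267 + L)/((-48 - 75)*(-83) - 870) = (49267 + (2336 - 512*I*√2))/((-48 - 75)*(-83) - 870) = (51603 - 512*I*√2)/(-123*(-83) - 870) = (51603 - 512*I*√2)/(10209 - 870) = (51603 - 512*I*√2)/9339 = (51603 - 512*I*√2)*(1/9339) = 17201/3113 - 512*I*√2/9339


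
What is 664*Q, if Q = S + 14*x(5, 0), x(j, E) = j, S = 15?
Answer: 56440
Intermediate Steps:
Q = 85 (Q = 15 + 14*5 = 15 + 70 = 85)
664*Q = 664*85 = 56440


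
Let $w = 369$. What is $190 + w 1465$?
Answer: $540775$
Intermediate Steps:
$190 + w 1465 = 190 + 369 \cdot 1465 = 190 + 540585 = 540775$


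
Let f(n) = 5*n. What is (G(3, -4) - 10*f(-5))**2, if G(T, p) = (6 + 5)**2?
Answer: 137641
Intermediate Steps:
G(T, p) = 121 (G(T, p) = 11**2 = 121)
(G(3, -4) - 10*f(-5))**2 = (121 - 50*(-5))**2 = (121 - 10*(-25))**2 = (121 + 250)**2 = 371**2 = 137641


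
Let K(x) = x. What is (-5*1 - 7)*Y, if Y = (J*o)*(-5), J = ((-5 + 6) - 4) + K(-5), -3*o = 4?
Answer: 640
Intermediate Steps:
o = -4/3 (o = -1/3*4 = -4/3 ≈ -1.3333)
J = -8 (J = ((-5 + 6) - 4) - 5 = (1 - 4) - 5 = -3 - 5 = -8)
Y = -160/3 (Y = -8*(-4/3)*(-5) = (32/3)*(-5) = -160/3 ≈ -53.333)
(-5*1 - 7)*Y = (-5*1 - 7)*(-160/3) = (-5 - 7)*(-160/3) = -12*(-160/3) = 640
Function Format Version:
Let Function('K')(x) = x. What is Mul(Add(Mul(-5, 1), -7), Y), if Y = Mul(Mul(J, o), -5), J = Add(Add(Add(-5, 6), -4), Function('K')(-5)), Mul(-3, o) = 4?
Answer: 640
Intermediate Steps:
o = Rational(-4, 3) (o = Mul(Rational(-1, 3), 4) = Rational(-4, 3) ≈ -1.3333)
J = -8 (J = Add(Add(Add(-5, 6), -4), -5) = Add(Add(1, -4), -5) = Add(-3, -5) = -8)
Y = Rational(-160, 3) (Y = Mul(Mul(-8, Rational(-4, 3)), -5) = Mul(Rational(32, 3), -5) = Rational(-160, 3) ≈ -53.333)
Mul(Add(Mul(-5, 1), -7), Y) = Mul(Add(Mul(-5, 1), -7), Rational(-160, 3)) = Mul(Add(-5, -7), Rational(-160, 3)) = Mul(-12, Rational(-160, 3)) = 640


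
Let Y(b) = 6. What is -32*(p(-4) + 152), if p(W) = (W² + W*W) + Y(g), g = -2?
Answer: -6080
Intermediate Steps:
p(W) = 6 + 2*W² (p(W) = (W² + W*W) + 6 = (W² + W²) + 6 = 2*W² + 6 = 6 + 2*W²)
-32*(p(-4) + 152) = -32*((6 + 2*(-4)²) + 152) = -32*((6 + 2*16) + 152) = -32*((6 + 32) + 152) = -32*(38 + 152) = -32*190 = -6080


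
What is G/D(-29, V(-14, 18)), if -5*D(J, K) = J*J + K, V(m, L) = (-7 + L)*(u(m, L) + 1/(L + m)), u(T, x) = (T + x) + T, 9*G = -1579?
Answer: 6316/5283 ≈ 1.1955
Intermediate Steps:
G = -1579/9 (G = (⅑)*(-1579) = -1579/9 ≈ -175.44)
u(T, x) = x + 2*T
V(m, L) = (-7 + L)*(L + 1/(L + m) + 2*m) (V(m, L) = (-7 + L)*((L + 2*m) + 1/(L + m)) = (-7 + L)*(L + 1/(L + m) + 2*m))
D(J, K) = -K/5 - J²/5 (D(J, K) = -(J*J + K)/5 = -(J² + K)/5 = -(K + J²)/5 = -K/5 - J²/5)
G/D(-29, V(-14, 18)) = -1579/(9*(-(-7 + 18 + 18³ - 14*(-14)² - 7*18² - 21*18*(-14) + 2*18*(-14)² + 3*(-14)*18²)/(5*(18 - 14)) - ⅕*(-29)²)) = -1579/(9*(-(-7 + 18 + 5832 - 14*196 - 7*324 + 5292 + 2*18*196 + 3*(-14)*324)/(5*4) - ⅕*841)) = -1579/(9*(-(-7 + 18 + 5832 - 2744 - 2268 + 5292 + 7056 - 13608)/20 - 841/5)) = -1579/(9*(-(-429)/20 - 841/5)) = -1579/(9*(-⅕*(-429/4) - 841/5)) = -1579/(9*(429/20 - 841/5)) = -1579/(9*(-587/4)) = -1579/9*(-4/587) = 6316/5283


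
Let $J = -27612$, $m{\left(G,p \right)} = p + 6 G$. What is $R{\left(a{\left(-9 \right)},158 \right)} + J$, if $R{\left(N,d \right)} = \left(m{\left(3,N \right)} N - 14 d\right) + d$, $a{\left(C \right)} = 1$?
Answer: $-29647$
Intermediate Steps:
$R{\left(N,d \right)} = - 13 d + N \left(18 + N\right)$ ($R{\left(N,d \right)} = \left(\left(N + 6 \cdot 3\right) N - 14 d\right) + d = \left(\left(N + 18\right) N - 14 d\right) + d = \left(\left(18 + N\right) N - 14 d\right) + d = \left(N \left(18 + N\right) - 14 d\right) + d = \left(- 14 d + N \left(18 + N\right)\right) + d = - 13 d + N \left(18 + N\right)$)
$R{\left(a{\left(-9 \right)},158 \right)} + J = \left(\left(-13\right) 158 + 1 \left(18 + 1\right)\right) - 27612 = \left(-2054 + 1 \cdot 19\right) - 27612 = \left(-2054 + 19\right) - 27612 = -2035 - 27612 = -29647$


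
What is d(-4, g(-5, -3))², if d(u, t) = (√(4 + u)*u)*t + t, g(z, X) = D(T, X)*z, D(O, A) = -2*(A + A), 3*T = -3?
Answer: 3600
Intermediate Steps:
T = -1 (T = (⅓)*(-3) = -1)
D(O, A) = -4*A
g(z, X) = -4*X*z (g(z, X) = (-4*X)*z = -4*X*z)
d(u, t) = t + t*u*√(4 + u) (d(u, t) = (u*√(4 + u))*t + t = t*u*√(4 + u) + t = t + t*u*√(4 + u))
d(-4, g(-5, -3))² = ((-4*(-3)*(-5))*(1 - 4*√(4 - 4)))² = (-60*(1 - 4*√0))² = (-60*(1 - 4*0))² = (-60*(1 + 0))² = (-60*1)² = (-60)² = 3600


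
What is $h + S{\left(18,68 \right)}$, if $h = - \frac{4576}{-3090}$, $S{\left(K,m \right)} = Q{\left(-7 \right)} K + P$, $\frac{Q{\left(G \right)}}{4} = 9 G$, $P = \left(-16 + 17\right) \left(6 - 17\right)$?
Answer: $- \frac{7022827}{1545} \approx -4545.5$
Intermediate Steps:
$P = -11$ ($P = 1 \left(-11\right) = -11$)
$Q{\left(G \right)} = 36 G$ ($Q{\left(G \right)} = 4 \cdot 9 G = 36 G$)
$S{\left(K,m \right)} = -11 - 252 K$ ($S{\left(K,m \right)} = 36 \left(-7\right) K - 11 = - 252 K - 11 = -11 - 252 K$)
$h = \frac{2288}{1545}$ ($h = \left(-4576\right) \left(- \frac{1}{3090}\right) = \frac{2288}{1545} \approx 1.4809$)
$h + S{\left(18,68 \right)} = \frac{2288}{1545} - 4547 = - \frac{7022827}{1545}$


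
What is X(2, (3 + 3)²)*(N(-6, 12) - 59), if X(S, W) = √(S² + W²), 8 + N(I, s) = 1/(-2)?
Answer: -675*√13 ≈ -2433.7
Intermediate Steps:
N(I, s) = -17/2 (N(I, s) = -8 + 1/(-2) = -8 - ½ = -17/2)
X(2, (3 + 3)²)*(N(-6, 12) - 59) = √(2² + ((3 + 3)²)²)*(-17/2 - 59) = √(4 + (6²)²)*(-135/2) = √(4 + 36²)*(-135/2) = √(4 + 1296)*(-135/2) = √1300*(-135/2) = (10*√13)*(-135/2) = -675*√13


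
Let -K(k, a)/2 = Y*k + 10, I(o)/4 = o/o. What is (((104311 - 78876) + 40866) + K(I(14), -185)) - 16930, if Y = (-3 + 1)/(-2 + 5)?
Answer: 148069/3 ≈ 49356.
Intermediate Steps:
Y = -2/3 ≈ -0.66667
I(o) = 4 (I(o) = 4*(o/o) = 4*1 = 4)
K(k, a) = -20 + 4*k/3 (K(k, a) = -2*(-2*k/3 + 10) = -2*(10 - 2*k/3) = -20 + 4*k/3)
(((104311 - 78876) + 40866) + K(I(14), -185)) - 16930 = (((104311 - 78876) + 40866) + (-20 + (4/3)*4)) - 16930 = ((25435 + 40866) + (-20 + 16/3)) - 16930 = (66301 - 44/3) - 16930 = 198859/3 - 16930 = 148069/3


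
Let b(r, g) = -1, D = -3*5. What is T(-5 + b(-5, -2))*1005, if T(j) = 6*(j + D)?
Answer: -126630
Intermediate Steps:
D = -15
T(j) = -90 + 6*j (T(j) = 6*(j - 15) = 6*(-15 + j) = -90 + 6*j)
T(-5 + b(-5, -2))*1005 = (-90 + 6*(-5 - 1))*1005 = (-90 + 6*(-6))*1005 = (-90 - 36)*1005 = -126*1005 = -126630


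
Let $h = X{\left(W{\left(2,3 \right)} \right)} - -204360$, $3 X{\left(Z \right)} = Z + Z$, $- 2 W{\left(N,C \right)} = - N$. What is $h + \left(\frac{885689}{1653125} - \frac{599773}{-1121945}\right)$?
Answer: $\frac{227419707675957688}{1112829196875} \approx 2.0436 \cdot 10^{5}$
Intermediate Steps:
$W{\left(N,C \right)} = \frac{N}{2}$ ($W{\left(N,C \right)} = - \frac{\left(-1\right) N}{2} = \frac{N}{2}$)
$X{\left(Z \right)} = \frac{2 Z}{3}$ ($X{\left(Z \right)} = \frac{Z + Z}{3} = \frac{2 Z}{3}$)
$h = \frac{613082}{3}$ ($h = \frac{2 \cdot \frac{1}{2} \cdot 2}{3} - -204360 = \frac{2}{3} \cdot 1 + 204360 = \frac{2}{3} + 204360 = \frac{613082}{3} \approx 2.0436 \cdot 10^{5}$)
$h + \left(\frac{885689}{1653125} - \frac{599773}{-1121945}\right) = \frac{613082}{3} + \left(\frac{885689}{1653125} - \frac{599773}{-1121945}\right) = \frac{613082}{3} + \left(885689 \cdot \frac{1}{1653125} - - \frac{599773}{1121945}\right) = \frac{613082}{3} + \left(\frac{885689}{1653125} + \frac{599773}{1121945}\right) = \frac{613082}{3} + \frac{397038817146}{370943065625} = \frac{227419707675957688}{1112829196875}$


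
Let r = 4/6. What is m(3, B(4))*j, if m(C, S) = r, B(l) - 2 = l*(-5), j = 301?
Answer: 602/3 ≈ 200.67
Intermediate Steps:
B(l) = 2 - 5*l (B(l) = 2 + l*(-5) = 2 - 5*l)
r = ⅔ (r = 4*(⅙) = ⅔ ≈ 0.66667)
m(C, S) = ⅔
m(3, B(4))*j = (⅔)*301 = 602/3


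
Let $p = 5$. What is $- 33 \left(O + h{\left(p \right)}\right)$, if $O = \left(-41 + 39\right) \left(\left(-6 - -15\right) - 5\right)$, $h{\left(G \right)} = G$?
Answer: $99$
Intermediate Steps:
$O = -8$ ($O = - 2 \left(\left(-6 + 15\right) - 5\right) = - 2 \left(9 - 5\right) = \left(-2\right) 4 = -8$)
$- 33 \left(O + h{\left(p \right)}\right) = - 33 \left(-8 + 5\right) = \left(-33\right) \left(-3\right) = 99$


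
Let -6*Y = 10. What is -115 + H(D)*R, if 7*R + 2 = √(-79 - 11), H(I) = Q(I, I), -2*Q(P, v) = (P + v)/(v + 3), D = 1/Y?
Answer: -1611/14 + 3*I*√10/28 ≈ -115.07 + 0.33882*I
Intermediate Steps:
Y = -5/3 (Y = -⅙*10 = -5/3 ≈ -1.6667)
D = -⅗ (D = 1/(-5/3) = 1*(-⅗) = -⅗ ≈ -0.60000)
Q(P, v) = -(P + v)/(2*(3 + v)) (Q(P, v) = -(P + v)/(2*(v + 3)) = -(P + v)/(2*(3 + v)))
H(I) = -I/(3 + I) (H(I) = (-I - I)/(2*(3 + I)) = (-2*I)/(2*(3 + I)) = -I/(3 + I))
R = -2/7 + 3*I*√10/7 (R = -2/7 + √(-79 - 11)/7 = -2/7 + √(-90)/7 = -2/7 + (3*I*√10)/7 = -2/7 + 3*I*√10/7 ≈ -0.28571 + 1.3553*I)
-115 + H(D)*R = -115 + (-1*(-⅗)/(3 - ⅗))*(-2/7 + 3*I*√10/7) = -115 + (-1*(-⅗)/12/5)*(-2/7 + 3*I*√10/7) = -115 + (-1*(-⅗)*5/12)*(-2/7 + 3*I*√10/7) = -115 + (-2/7 + 3*I*√10/7)/4 = -115 + (-1/14 + 3*I*√10/28) = -1611/14 + 3*I*√10/28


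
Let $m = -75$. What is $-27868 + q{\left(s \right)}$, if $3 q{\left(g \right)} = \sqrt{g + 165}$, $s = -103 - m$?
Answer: $-27868 + \frac{\sqrt{137}}{3} \approx -27864.0$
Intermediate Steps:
$s = -28$ ($s = -103 - -75 = -103 + 75 = -28$)
$q{\left(g \right)} = \frac{\sqrt{165 + g}}{3}$ ($q{\left(g \right)} = \frac{\sqrt{g + 165}}{3} = \frac{\sqrt{165 + g}}{3}$)
$-27868 + q{\left(s \right)} = -27868 + \frac{\sqrt{165 - 28}}{3} = -27868 + \frac{\sqrt{137}}{3}$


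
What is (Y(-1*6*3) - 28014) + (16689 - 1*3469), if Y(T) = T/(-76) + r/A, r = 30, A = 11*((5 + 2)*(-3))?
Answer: -43286931/2926 ≈ -14794.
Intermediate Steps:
A = -231 (A = 11*(7*(-3)) = 11*(-21) = -231)
Y(T) = -10/77 - T/76 (Y(T) = T/(-76) + 30/(-231) = T*(-1/76) + 30*(-1/231) = -T/76 - 10/77 = -10/77 - T/76)
(Y(-1*6*3) - 28014) + (16689 - 1*3469) = ((-10/77 - (-1*6)*3/76) - 28014) + (16689 - 1*3469) = ((-10/77 - (-3)*3/38) - 28014) + (16689 - 3469) = ((-10/77 - 1/76*(-18)) - 28014) + 13220 = ((-10/77 + 9/38) - 28014) + 13220 = (313/2926 - 28014) + 13220 = -81968651/2926 + 13220 = -43286931/2926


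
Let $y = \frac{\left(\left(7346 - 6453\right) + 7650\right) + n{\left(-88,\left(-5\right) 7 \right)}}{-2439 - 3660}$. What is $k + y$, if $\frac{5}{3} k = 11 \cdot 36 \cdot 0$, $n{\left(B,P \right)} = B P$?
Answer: $- \frac{11623}{6099} \approx -1.9057$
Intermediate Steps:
$k = 0$ ($k = \frac{3 \cdot 11 \cdot 36 \cdot 0}{5} = \frac{3 \cdot 396 \cdot 0}{5} = \frac{3}{5} \cdot 0 = 0$)
$y = - \frac{11623}{6099}$ ($y = \frac{\left(\left(7346 - 6453\right) + 7650\right) - 88 \left(\left(-5\right) 7\right)}{-2439 - 3660} = \frac{\left(893 + 7650\right) - -3080}{-6099} = \left(8543 + 3080\right) \left(- \frac{1}{6099}\right) = 11623 \left(- \frac{1}{6099}\right) = - \frac{11623}{6099} \approx -1.9057$)
$k + y = 0 - \frac{11623}{6099} = - \frac{11623}{6099}$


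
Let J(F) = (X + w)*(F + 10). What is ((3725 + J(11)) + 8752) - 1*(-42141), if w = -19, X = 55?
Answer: 55374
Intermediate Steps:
J(F) = 360 + 36*F (J(F) = (55 - 19)*(F + 10) = 36*(10 + F) = 360 + 36*F)
((3725 + J(11)) + 8752) - 1*(-42141) = ((3725 + (360 + 36*11)) + 8752) - 1*(-42141) = ((3725 + (360 + 396)) + 8752) + 42141 = ((3725 + 756) + 8752) + 42141 = (4481 + 8752) + 42141 = 13233 + 42141 = 55374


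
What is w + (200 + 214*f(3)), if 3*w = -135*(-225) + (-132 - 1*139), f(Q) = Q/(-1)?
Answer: 28778/3 ≈ 9592.7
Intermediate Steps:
f(Q) = -Q (f(Q) = Q*(-1) = -Q)
w = 30104/3 (w = (-135*(-225) + (-132 - 1*139))/3 = (30375 + (-132 - 139))/3 = (30375 - 271)/3 = (1/3)*30104 = 30104/3 ≈ 10035.)
w + (200 + 214*f(3)) = 30104/3 + (200 + 214*(-1*3)) = 30104/3 + (200 + 214*(-3)) = 30104/3 + (200 - 642) = 30104/3 - 442 = 28778/3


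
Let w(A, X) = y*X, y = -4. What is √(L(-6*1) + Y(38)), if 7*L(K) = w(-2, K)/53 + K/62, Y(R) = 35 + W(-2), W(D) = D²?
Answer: 2*√1291343781/11501 ≈ 6.2491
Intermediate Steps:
w(A, X) = -4*X
Y(R) = 39 (Y(R) = 35 + (-2)² = 35 + 4 = 39)
L(K) = -195*K/23002 (L(K) = (-4*K/53 + K/62)/7 = (-195*K/3286)/7 = -195*K/23002)
√(L(-6*1) + Y(38)) = √(-(-585)/11501 + 39) = √(-195/23002*(-6) + 39) = √(585/11501 + 39) = √(449124/11501) = 2*√1291343781/11501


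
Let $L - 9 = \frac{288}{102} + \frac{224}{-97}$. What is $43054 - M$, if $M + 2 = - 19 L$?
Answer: $\frac{71297435}{1649} \approx 43237.0$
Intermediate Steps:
$L = \frac{15689}{1649}$ ($L = 9 + \left(\frac{288}{102} + \frac{224}{-97}\right) = 9 + \left(288 \cdot \frac{1}{102} + 224 \left(- \frac{1}{97}\right)\right) = 9 + \left(\frac{48}{17} - \frac{224}{97}\right) = 9 + \frac{848}{1649} = \frac{15689}{1649} \approx 9.5143$)
$M = - \frac{301389}{1649}$ ($M = -2 - \frac{298091}{1649} = - \frac{301389}{1649} \approx -182.77$)
$43054 - M = 43054 - - \frac{301389}{1649} = 43054 + \frac{301389}{1649} = \frac{71297435}{1649}$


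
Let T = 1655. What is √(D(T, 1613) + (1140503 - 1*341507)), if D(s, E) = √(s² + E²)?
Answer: √(798996 + √5340794) ≈ 895.16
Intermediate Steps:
D(s, E) = √(E² + s²)
√(D(T, 1613) + (1140503 - 1*341507)) = √(√(1613² + 1655²) + (1140503 - 1*341507)) = √(√(2601769 + 2739025) + (1140503 - 341507)) = √(√5340794 + 798996) = √(798996 + √5340794)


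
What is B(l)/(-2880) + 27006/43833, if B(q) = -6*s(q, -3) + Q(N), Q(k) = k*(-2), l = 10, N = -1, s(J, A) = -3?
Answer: 1281677/2103984 ≈ 0.60917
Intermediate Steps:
Q(k) = -2*k
B(q) = 20 (B(q) = -6*(-3) - 2*(-1) = 18 + 2 = 20)
B(l)/(-2880) + 27006/43833 = 20/(-2880) + 27006/43833 = 20*(-1/2880) + 27006*(1/43833) = -1/144 + 9002/14611 = 1281677/2103984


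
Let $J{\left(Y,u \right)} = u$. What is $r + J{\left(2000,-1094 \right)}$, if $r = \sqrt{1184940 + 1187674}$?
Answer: $-1094 + \sqrt{2372614} \approx 446.33$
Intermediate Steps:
$r = \sqrt{2372614} \approx 1540.3$
$r + J{\left(2000,-1094 \right)} = \sqrt{2372614} - 1094 = -1094 + \sqrt{2372614}$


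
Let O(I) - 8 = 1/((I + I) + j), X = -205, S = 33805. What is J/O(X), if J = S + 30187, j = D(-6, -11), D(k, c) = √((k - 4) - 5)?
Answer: 28679294640/3584267 + 63992*I*√15/10752801 ≈ 8001.4 + 0.023049*I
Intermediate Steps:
D(k, c) = √(-9 + k) (D(k, c) = √((-4 + k) - 5) = √(-9 + k))
j = I*√15 (j = √(-9 - 6) = √(-15) = I*√15 ≈ 3.873*I)
J = 63992 (J = 33805 + 30187 = 63992)
O(I) = 8 + 1/(2*I + I*√15) (O(I) = 8 + 1/((I + I) + I*√15) = 8 + 1/(2*I + I*√15))
J/O(X) = 63992/(((1 + 16*(-205) + 8*I*√15)/(2*(-205) + I*√15))) = 63992/(((1 - 3280 + 8*I*√15)/(-410 + I*√15))) = 63992/(((-3279 + 8*I*√15)/(-410 + I*√15))) = 63992*((-410 + I*√15)/(-3279 + 8*I*√15)) = 63992*(-410 + I*√15)/(-3279 + 8*I*√15)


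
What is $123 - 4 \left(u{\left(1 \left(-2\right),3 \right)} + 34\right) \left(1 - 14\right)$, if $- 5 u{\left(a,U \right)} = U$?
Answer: $\frac{9299}{5} \approx 1859.8$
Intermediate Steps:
$u{\left(a,U \right)} = - \frac{U}{5}$
$123 - 4 \left(u{\left(1 \left(-2\right),3 \right)} + 34\right) \left(1 - 14\right) = 123 - 4 \left(\left(- \frac{1}{5}\right) 3 + 34\right) \left(1 - 14\right) = 123 - 4 \left(- \frac{3}{5} + 34\right) \left(-13\right) = 123 - 4 \cdot \frac{167}{5} \left(-13\right) = 123 - - \frac{8684}{5} = 123 + \frac{8684}{5} = \frac{9299}{5}$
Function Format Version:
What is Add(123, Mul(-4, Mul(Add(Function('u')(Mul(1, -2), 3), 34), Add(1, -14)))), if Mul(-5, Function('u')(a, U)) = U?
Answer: Rational(9299, 5) ≈ 1859.8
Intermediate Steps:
Function('u')(a, U) = Mul(Rational(-1, 5), U)
Add(123, Mul(-4, Mul(Add(Function('u')(Mul(1, -2), 3), 34), Add(1, -14)))) = Add(123, Mul(-4, Mul(Add(Mul(Rational(-1, 5), 3), 34), Add(1, -14)))) = Add(123, Mul(-4, Mul(Add(Rational(-3, 5), 34), -13))) = Add(123, Mul(-4, Mul(Rational(167, 5), -13))) = Add(123, Mul(-4, Rational(-2171, 5))) = Add(123, Rational(8684, 5)) = Rational(9299, 5)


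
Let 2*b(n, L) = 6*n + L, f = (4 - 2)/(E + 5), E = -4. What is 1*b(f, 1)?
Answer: 13/2 ≈ 6.5000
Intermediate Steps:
f = 2 (f = (4 - 2)/(-4 + 5) = 2/1 = 2*1 = 2)
b(n, L) = L/2 + 3*n (b(n, L) = (6*n + L)/2 = (L + 6*n)/2 = L/2 + 3*n)
1*b(f, 1) = 1*((½)*1 + 3*2) = 1*(½ + 6) = 1*(13/2) = 13/2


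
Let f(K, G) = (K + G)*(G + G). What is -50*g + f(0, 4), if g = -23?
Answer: 1182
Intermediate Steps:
f(K, G) = 2*G*(G + K) (f(K, G) = (G + K)*(2*G) = 2*G*(G + K))
-50*g + f(0, 4) = -50*(-23) + 2*4*(4 + 0) = 1150 + 2*4*4 = 1150 + 32 = 1182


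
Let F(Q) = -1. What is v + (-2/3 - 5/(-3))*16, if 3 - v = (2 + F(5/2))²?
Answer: 18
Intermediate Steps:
v = 2 (v = 3 - (2 - 1)² = 3 - 1*1² = 3 - 1*1 = 3 - 1 = 2)
v + (-2/3 - 5/(-3))*16 = 2 + (-2/3 - 5/(-3))*16 = 2 + (-2*⅓ - 5*(-⅓))*16 = 2 + (-⅔ + 5/3)*16 = 2 + 1*16 = 2 + 16 = 18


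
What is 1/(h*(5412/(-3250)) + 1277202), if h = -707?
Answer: 1625/2077366392 ≈ 7.8224e-7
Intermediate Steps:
1/(h*(5412/(-3250)) + 1277202) = 1/(-3826284/(-3250) + 1277202) = 1/(-3826284*(-1)/3250 + 1277202) = 1/(-707*(-2706/1625) + 1277202) = 1/(1913142/1625 + 1277202) = 1/(2077366392/1625) = 1625/2077366392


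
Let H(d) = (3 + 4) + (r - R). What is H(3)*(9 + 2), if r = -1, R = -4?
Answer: 110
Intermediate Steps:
H(d) = 10 (H(d) = (3 + 4) + (-1 - 1*(-4)) = 7 + (-1 + 4) = 7 + 3 = 10)
H(3)*(9 + 2) = 10*(9 + 2) = 10*11 = 110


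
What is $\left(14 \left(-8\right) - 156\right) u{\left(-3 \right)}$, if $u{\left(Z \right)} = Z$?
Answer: $804$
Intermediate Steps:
$\left(14 \left(-8\right) - 156\right) u{\left(-3 \right)} = \left(14 \left(-8\right) - 156\right) \left(-3\right) = \left(-112 - 156\right) \left(-3\right) = \left(-268\right) \left(-3\right) = 804$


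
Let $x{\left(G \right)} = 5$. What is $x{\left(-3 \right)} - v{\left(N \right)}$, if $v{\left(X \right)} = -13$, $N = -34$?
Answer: $18$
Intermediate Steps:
$x{\left(-3 \right)} - v{\left(N \right)} = 5 - -13 = 5 + 13 = 18$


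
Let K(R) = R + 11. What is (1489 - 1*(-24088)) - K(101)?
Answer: 25465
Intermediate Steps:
K(R) = 11 + R
(1489 - 1*(-24088)) - K(101) = (1489 - 1*(-24088)) - (11 + 101) = (1489 + 24088) - 1*112 = 25577 - 112 = 25465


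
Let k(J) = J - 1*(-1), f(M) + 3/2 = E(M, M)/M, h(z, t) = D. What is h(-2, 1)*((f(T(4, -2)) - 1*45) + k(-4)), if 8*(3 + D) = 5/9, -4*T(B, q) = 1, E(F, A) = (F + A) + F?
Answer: 6541/48 ≈ 136.27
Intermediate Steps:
E(F, A) = A + 2*F (E(F, A) = (A + F) + F = A + 2*F)
T(B, q) = -¼ (T(B, q) = -¼*1 = -¼)
D = -211/72 (D = -3 + (5/9)/8 = -3 + (5*(⅑))/8 = -3 + (⅛)*(5/9) = -3 + 5/72 = -211/72 ≈ -2.9306)
h(z, t) = -211/72
f(M) = 3/2 (f(M) = -3/2 + (M + 2*M)/M = -3/2 + (3*M)/M = -3/2 + 3 = 3/2)
k(J) = 1 + J (k(J) = J + 1 = 1 + J)
h(-2, 1)*((f(T(4, -2)) - 1*45) + k(-4)) = -211*((3/2 - 1*45) + (1 - 4))/72 = -211*((3/2 - 45) - 3)/72 = -211*(-87/2 - 3)/72 = -211/72*(-93/2) = 6541/48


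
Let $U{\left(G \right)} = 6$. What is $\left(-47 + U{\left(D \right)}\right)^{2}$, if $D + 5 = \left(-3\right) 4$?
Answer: $1681$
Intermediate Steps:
$D = -17$ ($D = -5 - 12 = -17$)
$\left(-47 + U{\left(D \right)}\right)^{2} = \left(-47 + 6\right)^{2} = \left(-41\right)^{2} = 1681$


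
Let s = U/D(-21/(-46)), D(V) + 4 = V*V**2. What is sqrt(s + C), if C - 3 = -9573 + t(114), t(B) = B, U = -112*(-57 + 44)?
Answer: 4*I*sqrt(88744298410207)/380083 ≈ 99.141*I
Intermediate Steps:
U = 1456 (U = -112*(-13) = 1456)
D(V) = -4 + V**3 (D(V) = -4 + V*V**2 = -4 + V**3)
s = -141721216/380083 (s = 1456/(-4 + (-21/(-46))**3) = 1456/(-4 + (-21*(-1/46))**3) = 1456/(-4 + (21/46)**3) = 1456/(-4 + 9261/97336) = 1456/(-380083/97336) = 1456*(-97336/380083) = -141721216/380083 ≈ -372.87)
C = -9456 (C = 3 + (-9573 + 114) = 3 - 9459 = -9456)
sqrt(s + C) = sqrt(-141721216/380083 - 9456) = sqrt(-3735786064/380083) = 4*I*sqrt(88744298410207)/380083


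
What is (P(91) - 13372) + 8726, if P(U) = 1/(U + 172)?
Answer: -1221897/263 ≈ -4646.0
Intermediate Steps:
P(U) = 1/(172 + U)
(P(91) - 13372) + 8726 = (1/(172 + 91) - 13372) + 8726 = (1/263 - 13372) + 8726 = -3516835/263 + 8726 = -1221897/263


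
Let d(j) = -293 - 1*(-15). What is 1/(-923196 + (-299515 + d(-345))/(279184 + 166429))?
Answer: -445613/411388438941 ≈ -1.0832e-6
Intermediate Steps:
d(j) = -278 (d(j) = -293 + 15 = -278)
1/(-923196 + (-299515 + d(-345))/(279184 + 166429)) = 1/(-923196 + (-299515 - 278)/(279184 + 166429)) = 1/(-923196 - 299793/445613) = 1/(-411388438941/445613) = -445613/411388438941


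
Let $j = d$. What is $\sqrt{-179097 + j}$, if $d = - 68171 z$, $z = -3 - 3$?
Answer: $\sqrt{229929} \approx 479.51$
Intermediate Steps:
$z = -6$
$d = 409026$ ($d = \left(-68171\right) \left(-6\right) = 409026$)
$j = 409026$
$\sqrt{-179097 + j} = \sqrt{-179097 + 409026} = \sqrt{229929}$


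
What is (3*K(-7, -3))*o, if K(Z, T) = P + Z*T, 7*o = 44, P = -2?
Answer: 2508/7 ≈ 358.29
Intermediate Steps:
o = 44/7 (o = (1/7)*44 = 44/7 ≈ 6.2857)
K(Z, T) = -2 + T*Z (K(Z, T) = -2 + Z*T = -2 + T*Z)
(3*K(-7, -3))*o = (3*(-2 - 3*(-7)))*(44/7) = (3*(-2 + 21))*(44/7) = (3*19)*(44/7) = 57*(44/7) = 2508/7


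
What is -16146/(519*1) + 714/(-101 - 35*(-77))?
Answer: -6918693/224381 ≈ -30.835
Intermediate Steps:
-16146/(519*1) + 714/(-101 - 35*(-77)) = -16146/519 + 714/(-101 + 2695) = -16146*1/519 + 714/2594 = -5382/173 + 714*(1/2594) = -5382/173 + 357/1297 = -6918693/224381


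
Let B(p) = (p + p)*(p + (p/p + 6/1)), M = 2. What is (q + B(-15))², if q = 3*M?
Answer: 60516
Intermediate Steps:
B(p) = 2*p*(7 + p) (B(p) = (2*p)*(p + (1 + 6*1)) = (2*p)*(p + (1 + 6)) = (2*p)*(p + 7) = (2*p)*(7 + p) = 2*p*(7 + p))
q = 6 (q = 3*2 = 6)
(q + B(-15))² = (6 + 2*(-15)*(7 - 15))² = (6 + 2*(-15)*(-8))² = (6 + 240)² = 246² = 60516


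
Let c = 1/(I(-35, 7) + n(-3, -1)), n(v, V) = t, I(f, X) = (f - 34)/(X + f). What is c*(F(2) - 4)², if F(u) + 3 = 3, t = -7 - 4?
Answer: -448/239 ≈ -1.8745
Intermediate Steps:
t = -11
F(u) = 0 (F(u) = -3 + 3 = 0)
I(f, X) = (-34 + f)/(X + f)
n(v, V) = -11
c = -28/239 (c = 1/((-34 - 35)/(7 - 35) - 11) = 1/(-69/(-28) - 11) = 1/(-1/28*(-69) - 11) = 1/(69/28 - 11) = 1/(-239/28) = -28/239 ≈ -0.11715)
c*(F(2) - 4)² = -28*(0 - 4)²/239 = -28/239*(-4)² = -28/239*16 = -448/239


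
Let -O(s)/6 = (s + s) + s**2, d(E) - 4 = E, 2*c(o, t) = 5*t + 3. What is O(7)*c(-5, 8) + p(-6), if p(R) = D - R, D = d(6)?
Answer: -8111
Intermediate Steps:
c(o, t) = 3/2 + 5*t/2 (c(o, t) = (5*t + 3)/2 = (3 + 5*t)/2 = 3/2 + 5*t/2)
d(E) = 4 + E
D = 10 (D = 4 + 6 = 10)
p(R) = 10 - R
O(s) = -12*s - 6*s**2 (O(s) = -6*((s + s) + s**2) = -6*(2*s + s**2) = -6*(s**2 + 2*s) = -12*s - 6*s**2)
O(7)*c(-5, 8) + p(-6) = (-6*7*(2 + 7))*(3/2 + (5/2)*8) + (10 - 1*(-6)) = (-6*7*9)*(3/2 + 20) + (10 + 6) = -378*43/2 + 16 = -8127 + 16 = -8111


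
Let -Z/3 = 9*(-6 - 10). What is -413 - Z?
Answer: -845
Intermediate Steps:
Z = 432 (Z = -27*(-6 - 10) = -27*(-16) = -3*(-144) = 432)
-413 - Z = -413 - 1*432 = -413 - 432 = -845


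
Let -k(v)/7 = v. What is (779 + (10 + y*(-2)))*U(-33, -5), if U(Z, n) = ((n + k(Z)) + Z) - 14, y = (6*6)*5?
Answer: 76791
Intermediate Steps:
y = 180 (y = 36*5 = 180)
k(v) = -7*v
U(Z, n) = -14 + n - 6*Z (U(Z, n) = ((n - 7*Z) + Z) - 14 = (n - 6*Z) - 14 = -14 + n - 6*Z)
(779 + (10 + y*(-2)))*U(-33, -5) = (779 + (10 + 180*(-2)))*(-14 - 5 - 6*(-33)) = (779 + (10 - 360))*(-14 - 5 + 198) = (779 - 350)*179 = 429*179 = 76791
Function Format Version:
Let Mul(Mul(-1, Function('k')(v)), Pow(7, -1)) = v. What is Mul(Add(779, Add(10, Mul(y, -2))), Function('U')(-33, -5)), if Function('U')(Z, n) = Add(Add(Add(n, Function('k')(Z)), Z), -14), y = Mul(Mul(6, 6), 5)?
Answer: 76791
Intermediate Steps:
y = 180 (y = Mul(36, 5) = 180)
Function('k')(v) = Mul(-7, v)
Function('U')(Z, n) = Add(-14, n, Mul(-6, Z)) (Function('U')(Z, n) = Add(Add(Add(n, Mul(-7, Z)), Z), -14) = Add(Add(n, Mul(-6, Z)), -14) = Add(-14, n, Mul(-6, Z)))
Mul(Add(779, Add(10, Mul(y, -2))), Function('U')(-33, -5)) = Mul(Add(779, Add(10, Mul(180, -2))), Add(-14, -5, Mul(-6, -33))) = Mul(Add(779, Add(10, -360)), Add(-14, -5, 198)) = Mul(Add(779, -350), 179) = Mul(429, 179) = 76791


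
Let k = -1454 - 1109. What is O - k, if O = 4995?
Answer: 7558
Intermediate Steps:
k = -2563
O - k = 4995 - 1*(-2563) = 4995 + 2563 = 7558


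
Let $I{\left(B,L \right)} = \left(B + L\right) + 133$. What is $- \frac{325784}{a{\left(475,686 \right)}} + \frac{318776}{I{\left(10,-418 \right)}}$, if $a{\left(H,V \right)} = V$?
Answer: $- \frac{154135468}{94325} \approx -1634.1$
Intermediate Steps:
$I{\left(B,L \right)} = 133 + B + L$
$- \frac{325784}{a{\left(475,686 \right)}} + \frac{318776}{I{\left(10,-418 \right)}} = - \frac{325784}{686} + \frac{318776}{133 + 10 - 418} = \left(-325784\right) \frac{1}{686} + \frac{318776}{-275} = - \frac{162892}{343} + 318776 \left(- \frac{1}{275}\right) = - \frac{162892}{343} - \frac{318776}{275} = - \frac{154135468}{94325}$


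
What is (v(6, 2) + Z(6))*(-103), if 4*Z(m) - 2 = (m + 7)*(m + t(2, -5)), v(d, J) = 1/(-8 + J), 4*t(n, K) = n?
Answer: -53045/24 ≈ -2210.2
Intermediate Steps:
t(n, K) = n/4
Z(m) = 1/2 + (1/2 + m)*(7 + m)/4 (Z(m) = 1/2 + ((m + 7)*(m + (1/4)*2))/4 = 1/2 + ((7 + m)*(m + 1/2))/4 = 1/2 + ((7 + m)*(1/2 + m))/4 = 1/2 + ((1/2 + m)*(7 + m))/4 = 1/2 + (1/2 + m)*(7 + m)/4)
(v(6, 2) + Z(6))*(-103) = (1/(-8 + 2) + (11/8 + (1/4)*6**2 + (15/8)*6))*(-103) = (1/(-6) + (11/8 + (1/4)*36 + 45/4))*(-103) = (-1/6 + (11/8 + 9 + 45/4))*(-103) = (-1/6 + 173/8)*(-103) = (515/24)*(-103) = -53045/24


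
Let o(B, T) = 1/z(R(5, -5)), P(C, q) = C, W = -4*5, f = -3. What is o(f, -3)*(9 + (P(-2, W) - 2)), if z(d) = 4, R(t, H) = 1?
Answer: 5/4 ≈ 1.2500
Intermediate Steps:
W = -20
o(B, T) = 1/4
o(f, -3)*(9 + (P(-2, W) - 2)) = (9 + (-2 - 2))/4 = (9 - 4)/4 = (1/4)*5 = 5/4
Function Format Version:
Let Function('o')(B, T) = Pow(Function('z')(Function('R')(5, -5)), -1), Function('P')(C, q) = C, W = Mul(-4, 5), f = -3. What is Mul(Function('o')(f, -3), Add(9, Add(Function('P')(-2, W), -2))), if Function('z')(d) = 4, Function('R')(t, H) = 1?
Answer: Rational(5, 4) ≈ 1.2500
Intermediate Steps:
W = -20
Function('o')(B, T) = Rational(1, 4) (Function('o')(B, T) = Pow(4, -1) = Rational(1, 4))
Mul(Function('o')(f, -3), Add(9, Add(Function('P')(-2, W), -2))) = Mul(Rational(1, 4), Add(9, Add(-2, -2))) = Mul(Rational(1, 4), Add(9, -4)) = Mul(Rational(1, 4), 5) = Rational(5, 4)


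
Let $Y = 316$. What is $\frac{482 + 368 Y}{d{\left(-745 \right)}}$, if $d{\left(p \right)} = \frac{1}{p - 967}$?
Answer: $-199910240$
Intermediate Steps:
$d{\left(p \right)} = \frac{1}{-967 + p}$
$\frac{482 + 368 Y}{d{\left(-745 \right)}} = \frac{482 + 368 \cdot 316}{\frac{1}{-967 - 745}} = \frac{482 + 116288}{\frac{1}{-1712}} = \frac{116770}{- \frac{1}{1712}} = 116770 \left(-1712\right) = -199910240$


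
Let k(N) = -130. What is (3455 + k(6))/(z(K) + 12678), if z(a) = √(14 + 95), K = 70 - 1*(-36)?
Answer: 1686174/6429263 - 133*√109/6429263 ≈ 0.26205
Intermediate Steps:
K = 106 (K = 70 + 36 = 106)
z(a) = √109
(3455 + k(6))/(z(K) + 12678) = (3455 - 130)/(√109 + 12678) = 3325/(12678 + √109)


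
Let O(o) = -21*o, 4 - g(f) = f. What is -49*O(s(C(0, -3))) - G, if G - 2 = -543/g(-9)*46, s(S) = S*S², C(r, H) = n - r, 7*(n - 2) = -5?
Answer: 53383/13 ≈ 4106.4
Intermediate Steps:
n = 9/7 (n = 2 + (⅐)*(-5) = 2 - 5/7 = 9/7 ≈ 1.2857)
g(f) = 4 - f
C(r, H) = 9/7 - r
s(S) = S³
G = -24952/13 (G = 2 - 543/(4 - 1*(-9))*46 = 2 - 543/(4 + 9)*46 = 2 - 543/13*46 = 2 - 24978/13 = -24952/13 ≈ -1919.4)
-49*O(s(C(0, -3))) - G = -(-1029)*(9/7 - 1*0)³ - 1*(-24952/13) = -(-1029)*(9/7 + 0)³ + 24952/13 = -(-1029)*(9/7)³ + 24952/13 = -(-1029)*729/343 + 24952/13 = -49*(-2187/49) + 24952/13 = 2187 + 24952/13 = 53383/13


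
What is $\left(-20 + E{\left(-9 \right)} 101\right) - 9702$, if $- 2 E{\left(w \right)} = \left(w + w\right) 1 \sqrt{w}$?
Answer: $-9722 + 2727 i \approx -9722.0 + 2727.0 i$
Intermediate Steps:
$E{\left(w \right)} = - w^{\frac{3}{2}}$ ($E{\left(w \right)} = - \frac{\left(w + w\right) 1 \sqrt{w}}{2} = - \frac{2 w 1 \sqrt{w}}{2} = - \frac{2 w \sqrt{w}}{2} = - \frac{2 w^{\frac{3}{2}}}{2} = - w^{\frac{3}{2}}$)
$\left(-20 + E{\left(-9 \right)} 101\right) - 9702 = \left(-20 + - \left(-9\right)^{\frac{3}{2}} \cdot 101\right) - 9702 = \left(-20 + - \left(-27\right) i 101\right) - 9702 = \left(-20 + 27 i 101\right) - 9702 = \left(-20 + 2727 i\right) - 9702 = -9722 + 2727 i$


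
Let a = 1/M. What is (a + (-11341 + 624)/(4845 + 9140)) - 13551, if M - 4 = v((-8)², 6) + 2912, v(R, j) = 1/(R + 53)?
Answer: -64659600706951/4771304405 ≈ -13552.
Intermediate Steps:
v(R, j) = 1/(53 + R)
M = 341173/117 (M = 4 + (1/(53 + (-8)²) + 2912) = 4 + (1/(53 + 64) + 2912) = 4 + (1/117 + 2912) = 4 + 340705/117 = 341173/117 ≈ 2916.0)
a = 117/341173 (a = 1/(341173/117) = 117/341173 ≈ 0.00034293)
(a + (-11341 + 624)/(4845 + 9140)) - 13551 = (117/341173 + (-11341 + 624)/(4845 + 9140)) - 13551 = (117/341173 - 10717/13985) - 13551 = -3654714796/4771304405 - 13551 = -64659600706951/4771304405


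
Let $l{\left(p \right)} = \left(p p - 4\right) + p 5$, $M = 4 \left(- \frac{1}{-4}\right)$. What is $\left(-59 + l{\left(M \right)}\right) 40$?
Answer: $-2280$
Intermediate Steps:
$M = 1$ ($M = 4 \left(\left(-1\right) \left(- \frac{1}{4}\right)\right) = 4 \cdot \frac{1}{4} = 1$)
$l{\left(p \right)} = -4 + p^{2} + 5 p$ ($l{\left(p \right)} = \left(p^{2} - 4\right) + 5 p = \left(-4 + p^{2}\right) + 5 p = -4 + p^{2} + 5 p$)
$\left(-59 + l{\left(M \right)}\right) 40 = \left(-59 + \left(-4 + 1^{2} + 5 \cdot 1\right)\right) 40 = \left(-59 + \left(-4 + 1 + 5\right)\right) 40 = \left(-59 + 2\right) 40 = \left(-57\right) 40 = -2280$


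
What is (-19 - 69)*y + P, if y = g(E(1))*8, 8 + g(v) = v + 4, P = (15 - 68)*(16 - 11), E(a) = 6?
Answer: -1673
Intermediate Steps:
P = -265 (P = -53*5 = -265)
g(v) = -4 + v (g(v) = -8 + (v + 4) = -8 + (4 + v) = -4 + v)
y = 16 (y = (-4 + 6)*8 = 2*8 = 16)
(-19 - 69)*y + P = (-19 - 69)*16 - 265 = -88*16 - 265 = -1408 - 265 = -1673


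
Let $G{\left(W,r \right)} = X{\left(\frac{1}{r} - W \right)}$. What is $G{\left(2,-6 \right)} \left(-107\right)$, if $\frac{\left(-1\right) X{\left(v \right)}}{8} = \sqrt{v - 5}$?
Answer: $\frac{428 i \sqrt{258}}{3} \approx 2291.6 i$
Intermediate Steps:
$X{\left(v \right)} = - 8 \sqrt{-5 + v}$ ($X{\left(v \right)} = - 8 \sqrt{v - 5} = - 8 \sqrt{-5 + v}$)
$G{\left(W,r \right)} = - 8 \sqrt{-5 + \frac{1}{r} - W}$ ($G{\left(W,r \right)} = - 8 \sqrt{-5 - \left(W - \frac{1}{r}\right)} = - 8 \sqrt{-5 + \frac{1}{r} - W}$)
$G{\left(2,-6 \right)} \left(-107\right) = - 8 \sqrt{-5 + \frac{1}{-6} - 2} \left(-107\right) = - 8 \sqrt{-5 - \frac{1}{6} - 2} \left(-107\right) = - 8 \sqrt{- \frac{43}{6}} \left(-107\right) = - 8 \frac{i \sqrt{258}}{6} \left(-107\right) = - \frac{4 i \sqrt{258}}{3} \left(-107\right) = \frac{428 i \sqrt{258}}{3}$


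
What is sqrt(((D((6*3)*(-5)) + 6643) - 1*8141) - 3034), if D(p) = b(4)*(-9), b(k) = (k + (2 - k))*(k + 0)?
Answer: 2*I*sqrt(1151) ≈ 67.853*I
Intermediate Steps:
b(k) = 2*k
D(p) = -72 (D(p) = (2*4)*(-9) = 8*(-9) = -72)
sqrt(((D((6*3)*(-5)) + 6643) - 1*8141) - 3034) = sqrt(((-72 + 6643) - 1*8141) - 3034) = sqrt((6571 - 8141) - 3034) = sqrt(-1570 - 3034) = sqrt(-4604) = 2*I*sqrt(1151)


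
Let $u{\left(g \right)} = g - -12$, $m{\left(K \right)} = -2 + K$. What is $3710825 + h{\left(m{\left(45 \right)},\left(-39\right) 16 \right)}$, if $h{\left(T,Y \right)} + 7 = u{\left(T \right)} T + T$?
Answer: $3713226$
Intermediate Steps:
$u{\left(g \right)} = 12 + g$ ($u{\left(g \right)} = g + 12 = 12 + g$)
$h{\left(T,Y \right)} = -7 + T + T \left(12 + T\right)$ ($h{\left(T,Y \right)} = -7 + \left(\left(12 + T\right) T + T\right) = -7 + \left(T \left(12 + T\right) + T\right) = -7 + \left(T + T \left(12 + T\right)\right) = -7 + T + T \left(12 + T\right)$)
$3710825 + h{\left(m{\left(45 \right)},\left(-39\right) 16 \right)} = 3710825 + \left(-7 + \left(-2 + 45\right) + \left(-2 + 45\right) \left(12 + \left(-2 + 45\right)\right)\right) = 3710825 + \left(-7 + 43 + 43 \left(12 + 43\right)\right) = 3710825 + \left(-7 + 43 + 43 \cdot 55\right) = 3710825 + \left(-7 + 43 + 2365\right) = 3710825 + 2401 = 3713226$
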